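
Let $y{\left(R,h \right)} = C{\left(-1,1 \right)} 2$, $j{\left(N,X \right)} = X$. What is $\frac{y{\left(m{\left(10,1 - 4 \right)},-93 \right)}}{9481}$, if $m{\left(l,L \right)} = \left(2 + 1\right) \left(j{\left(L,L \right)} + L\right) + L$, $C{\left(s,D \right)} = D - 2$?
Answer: $- \frac{2}{9481} \approx -0.00021095$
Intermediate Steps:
$C{\left(s,D \right)} = -2 + D$
$m{\left(l,L \right)} = 7 L$ ($m{\left(l,L \right)} = \left(2 + 1\right) \left(L + L\right) + L = 3 \cdot 2 L + L = 6 L + L = 7 L$)
$y{\left(R,h \right)} = -2$ ($y{\left(R,h \right)} = \left(-2 + 1\right) 2 = \left(-1\right) 2 = -2$)
$\frac{y{\left(m{\left(10,1 - 4 \right)},-93 \right)}}{9481} = - \frac{2}{9481}$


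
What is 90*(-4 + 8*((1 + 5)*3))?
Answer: 12600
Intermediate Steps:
90*(-4 + 8*((1 + 5)*3)) = 90*(-4 + 8*(6*3)) = 90*(-4 + 8*18) = 90*(-4 + 144) = 90*140 = 12600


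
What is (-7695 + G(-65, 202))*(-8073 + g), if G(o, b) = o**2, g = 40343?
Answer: -111976900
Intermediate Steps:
(-7695 + G(-65, 202))*(-8073 + g) = (-7695 + (-65)**2)*(-8073 + 40343) = (-7695 + 4225)*32270 = -3470*32270 = -111976900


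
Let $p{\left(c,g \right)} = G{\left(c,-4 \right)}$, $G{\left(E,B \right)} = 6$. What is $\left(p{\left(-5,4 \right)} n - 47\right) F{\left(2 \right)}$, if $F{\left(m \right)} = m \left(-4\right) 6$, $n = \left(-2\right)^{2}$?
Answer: $1104$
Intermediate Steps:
$p{\left(c,g \right)} = 6$
$n = 4$
$F{\left(m \right)} = - 24 m$ ($F{\left(m \right)} = - 4 m 6 = - 24 m$)
$\left(p{\left(-5,4 \right)} n - 47\right) F{\left(2 \right)} = \left(6 \cdot 4 - 47\right) \left(\left(-24\right) 2\right) = \left(24 - 47\right) \left(-48\right) = \left(-23\right) \left(-48\right) = 1104$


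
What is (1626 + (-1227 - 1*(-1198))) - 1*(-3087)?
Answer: 4684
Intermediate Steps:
(1626 + (-1227 - 1*(-1198))) - 1*(-3087) = (1626 + (-1227 + 1198)) + 3087 = (1626 - 29) + 3087 = 1597 + 3087 = 4684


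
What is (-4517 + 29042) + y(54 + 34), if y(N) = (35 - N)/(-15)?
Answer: 367928/15 ≈ 24529.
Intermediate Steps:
y(N) = -7/3 + N/15 (y(N) = (35 - N)*(-1/15) = -7/3 + N/15)
(-4517 + 29042) + y(54 + 34) = (-4517 + 29042) + (-7/3 + (54 + 34)/15) = 24525 + (-7/3 + (1/15)*88) = 24525 + (-7/3 + 88/15) = 24525 + 53/15 = 367928/15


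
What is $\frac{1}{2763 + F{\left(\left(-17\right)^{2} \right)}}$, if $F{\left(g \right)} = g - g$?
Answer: $\frac{1}{2763} \approx 0.00036193$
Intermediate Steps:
$F{\left(g \right)} = 0$
$\frac{1}{2763 + F{\left(\left(-17\right)^{2} \right)}} = \frac{1}{2763 + 0} = \frac{1}{2763}$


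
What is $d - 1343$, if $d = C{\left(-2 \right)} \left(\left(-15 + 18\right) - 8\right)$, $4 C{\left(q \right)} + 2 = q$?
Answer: $-1338$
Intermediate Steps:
$C{\left(q \right)} = - \frac{1}{2} + \frac{q}{4}$
$d = 5$ ($d = \left(- \frac{1}{2} + \frac{1}{4} \left(-2\right)\right) \left(\left(-15 + 18\right) - 8\right) = \left(- \frac{1}{2} - \frac{1}{2}\right) \left(3 - 8\right) = \left(-1\right) \left(-5\right) = 5$)
$d - 1343 = 5 - 1343 = -1338$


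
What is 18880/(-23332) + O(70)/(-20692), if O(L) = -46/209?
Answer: -537157259/663830398 ≈ -0.80918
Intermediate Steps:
O(L) = -46/209 (O(L) = -46*1/209 = -46/209)
18880/(-23332) + O(70)/(-20692) = 18880/(-23332) - 46/209/(-20692) = 18880*(-1/23332) - 46/209*(-1/20692) = -4720/5833 + 23/2162314 = -537157259/663830398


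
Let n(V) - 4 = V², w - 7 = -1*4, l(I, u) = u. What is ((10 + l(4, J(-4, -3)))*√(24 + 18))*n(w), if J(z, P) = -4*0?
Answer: 130*√42 ≈ 842.50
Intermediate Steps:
J(z, P) = 0
w = 3 (w = 7 - 1*4 = 7 - 4 = 3)
n(V) = 4 + V²
((10 + l(4, J(-4, -3)))*√(24 + 18))*n(w) = ((10 + 0)*√(24 + 18))*(4 + 3²) = (10*√42)*(4 + 9) = (10*√42)*13 = 130*√42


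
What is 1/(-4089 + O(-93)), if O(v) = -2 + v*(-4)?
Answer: -1/3719 ≈ -0.00026889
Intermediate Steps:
O(v) = -2 - 4*v
1/(-4089 + O(-93)) = 1/(-4089 + (-2 - 4*(-93))) = 1/(-4089 + (-2 + 372)) = 1/(-4089 + 370) = 1/(-3719) = -1/3719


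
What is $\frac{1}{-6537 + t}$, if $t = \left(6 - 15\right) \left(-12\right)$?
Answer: $- \frac{1}{6429} \approx -0.00015555$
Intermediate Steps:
$t = 108$ ($t = \left(-9\right) \left(-12\right) = 108$)
$\frac{1}{-6537 + t} = \frac{1}{-6537 + 108} = \frac{1}{-6429} = - \frac{1}{6429}$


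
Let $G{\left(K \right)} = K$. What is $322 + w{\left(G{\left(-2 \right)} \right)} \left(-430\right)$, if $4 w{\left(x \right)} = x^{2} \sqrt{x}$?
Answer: $322 - 430 i \sqrt{2} \approx 322.0 - 608.11 i$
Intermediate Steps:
$w{\left(x \right)} = \frac{x^{\frac{5}{2}}}{4}$ ($w{\left(x \right)} = \frac{x^{2} \sqrt{x}}{4} = \frac{x^{\frac{5}{2}}}{4}$)
$322 + w{\left(G{\left(-2 \right)} \right)} \left(-430\right) = 322 + \frac{\left(-2\right)^{\frac{5}{2}}}{4} \left(-430\right) = 322 + \frac{4 i \sqrt{2}}{4} \left(-430\right) = 322 + i \sqrt{2} \left(-430\right) = 322 - 430 i \sqrt{2}$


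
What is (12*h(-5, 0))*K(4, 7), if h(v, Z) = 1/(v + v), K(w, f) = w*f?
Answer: -168/5 ≈ -33.600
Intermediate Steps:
K(w, f) = f*w
h(v, Z) = 1/(2*v)
(12*h(-5, 0))*K(4, 7) = (12*((½)/(-5)))*(7*4) = (12*((½)*(-⅕)))*28 = (12*(-⅒))*28 = -6/5*28 = -168/5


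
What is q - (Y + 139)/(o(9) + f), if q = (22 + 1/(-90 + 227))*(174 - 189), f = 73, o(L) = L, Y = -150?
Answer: -3706943/11234 ≈ -329.98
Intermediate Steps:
q = -45225/137 (q = (22 + 1/137)*(-15) = (3015/137)*(-15) = -45225/137 ≈ -330.11)
q - (Y + 139)/(o(9) + f) = -45225/137 - (-150 + 139)/(9 + 73) = -45225/137 - (-11)/82 = -45225/137 - 1*(-11/82) = -45225/137 + 11/82 = -3706943/11234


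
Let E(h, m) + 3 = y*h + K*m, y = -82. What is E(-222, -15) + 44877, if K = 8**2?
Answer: 62118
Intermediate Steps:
K = 64
E(h, m) = -3 - 82*h + 64*m (E(h, m) = -3 + (-82*h + 64*m) = -3 - 82*h + 64*m)
E(-222, -15) + 44877 = (-3 - 82*(-222) + 64*(-15)) + 44877 = (-3 + 18204 - 960) + 44877 = 17241 + 44877 = 62118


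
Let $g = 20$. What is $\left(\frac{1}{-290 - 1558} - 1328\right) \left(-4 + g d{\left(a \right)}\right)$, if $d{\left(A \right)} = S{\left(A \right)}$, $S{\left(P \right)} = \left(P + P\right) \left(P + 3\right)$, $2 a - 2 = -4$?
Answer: $\frac{2454145}{22} \approx 1.1155 \cdot 10^{5}$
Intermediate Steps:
$a = -1$ ($a = 1 + \frac{1}{2} \left(-4\right) = 1 - 2 = -1$)
$S{\left(P \right)} = 2 P \left(3 + P\right)$
$d{\left(A \right)} = 2 A \left(3 + A\right)$
$\left(\frac{1}{-290 - 1558} - 1328\right) \left(-4 + g d{\left(a \right)}\right) = \left(\frac{1}{-290 - 1558} - 1328\right) \left(-4 + 20 \cdot 2 \left(-1\right) \left(3 - 1\right)\right) = \left(\frac{1}{-1848} - 1328\right) \left(-4 + 20 \cdot 2 \left(-1\right) 2\right) = \left(- \frac{1}{1848} - 1328\right) \left(-4 + 20 \left(-4\right)\right) = - \frac{2454145 \left(-4 - 80\right)}{1848} = \left(- \frac{2454145}{1848}\right) \left(-84\right) = \frac{2454145}{22}$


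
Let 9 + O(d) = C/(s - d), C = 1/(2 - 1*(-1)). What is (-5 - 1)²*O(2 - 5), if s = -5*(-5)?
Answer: -2265/7 ≈ -323.57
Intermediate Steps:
s = 25
C = ⅓ (C = 1/(2 + 1) = 1/3 = ⅓ ≈ 0.33333)
O(d) = -9 + 1/(3*(25 - d))
(-5 - 1)²*O(2 - 5) = (-5 - 1)²*((674 - 27*(2 - 5))/(3*(-25 + (2 - 5)))) = (-6)²*((674 - 27*(-3))/(3*(-25 - 3))) = 36*((⅓)*(674 + 81)/(-28)) = 36*((⅓)*(-1/28)*755) = 36*(-755/84) = -2265/7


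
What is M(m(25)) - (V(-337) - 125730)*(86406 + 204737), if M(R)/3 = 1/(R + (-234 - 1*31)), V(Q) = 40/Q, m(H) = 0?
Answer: 3269049171688739/89305 ≈ 3.6605e+10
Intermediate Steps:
M(R) = 3/(-265 + R) (M(R) = 3/(R + (-234 - 1*31)) = 3/(R + (-234 - 31)) = 3/(R - 265) = 3/(-265 + R))
M(m(25)) - (V(-337) - 125730)*(86406 + 204737) = 3/(-265 + 0) - (40/(-337) - 125730)*(86406 + 204737) = 3/(-265) - (40*(-1/337) - 125730)*291143 = 3*(-1/265) - (-40/337 - 125730)*291143 = -3/265 - (-42371050)*291143/337 = -3/265 - 1*(-12336034610150/337) = -3/265 + 12336034610150/337 = 3269049171688739/89305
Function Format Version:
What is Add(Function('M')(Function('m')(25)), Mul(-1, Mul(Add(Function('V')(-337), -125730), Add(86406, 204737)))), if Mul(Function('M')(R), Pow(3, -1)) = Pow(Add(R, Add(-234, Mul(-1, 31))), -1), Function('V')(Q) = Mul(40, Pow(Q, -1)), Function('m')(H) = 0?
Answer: Rational(3269049171688739, 89305) ≈ 3.6605e+10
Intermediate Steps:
Function('M')(R) = Mul(3, Pow(Add(-265, R), -1)) (Function('M')(R) = Mul(3, Pow(Add(R, Add(-234, Mul(-1, 31))), -1)) = Mul(3, Pow(Add(R, Add(-234, -31)), -1)) = Mul(3, Pow(Add(R, -265), -1)) = Mul(3, Pow(Add(-265, R), -1)))
Add(Function('M')(Function('m')(25)), Mul(-1, Mul(Add(Function('V')(-337), -125730), Add(86406, 204737)))) = Add(Mul(3, Pow(Add(-265, 0), -1)), Mul(-1, Mul(Add(Mul(40, Pow(-337, -1)), -125730), Add(86406, 204737)))) = Add(Mul(3, Pow(-265, -1)), Mul(-1, Mul(Add(Mul(40, Rational(-1, 337)), -125730), 291143))) = Add(Mul(3, Rational(-1, 265)), Mul(-1, Mul(Add(Rational(-40, 337), -125730), 291143))) = Add(Rational(-3, 265), Mul(-1, Mul(Rational(-42371050, 337), 291143))) = Add(Rational(-3, 265), Mul(-1, Rational(-12336034610150, 337))) = Add(Rational(-3, 265), Rational(12336034610150, 337)) = Rational(3269049171688739, 89305)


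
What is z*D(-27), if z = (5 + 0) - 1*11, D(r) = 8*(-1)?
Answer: 48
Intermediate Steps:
D(r) = -8
z = -6 (z = 5 - 11 = -6)
z*D(-27) = -6*(-8) = 48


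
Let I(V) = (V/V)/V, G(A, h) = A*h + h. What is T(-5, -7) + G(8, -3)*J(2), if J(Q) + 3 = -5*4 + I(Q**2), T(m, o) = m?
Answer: 2437/4 ≈ 609.25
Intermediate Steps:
G(A, h) = h + A*h
I(V) = 1/V
J(Q) = -23 + Q**(-2) (J(Q) = -3 + (-5*4 + 1/(Q**2)) = -3 + (-20 + Q**(-2)) = -23 + Q**(-2))
T(-5, -7) + G(8, -3)*J(2) = -5 + (-3*(1 + 8))*(-23 + 2**(-2)) = -5 + (-3*9)*(-23 + 1/4) = -5 - 27*(-91/4) = -5 + 2457/4 = 2437/4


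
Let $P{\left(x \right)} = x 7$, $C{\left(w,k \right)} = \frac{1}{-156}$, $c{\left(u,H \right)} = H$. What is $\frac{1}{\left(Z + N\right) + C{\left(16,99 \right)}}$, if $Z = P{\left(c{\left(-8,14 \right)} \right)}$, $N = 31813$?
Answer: $\frac{156}{4978115} \approx 3.1337 \cdot 10^{-5}$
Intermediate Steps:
$C{\left(w,k \right)} = - \frac{1}{156}$
$P{\left(x \right)} = 7 x$
$Z = 98$ ($Z = 7 \cdot 14 = 98$)
$\frac{1}{\left(Z + N\right) + C{\left(16,99 \right)}} = \frac{1}{\left(98 + 31813\right) - \frac{1}{156}} = \frac{1}{31911 - \frac{1}{156}} = \frac{1}{\frac{4978115}{156}} = \frac{156}{4978115}$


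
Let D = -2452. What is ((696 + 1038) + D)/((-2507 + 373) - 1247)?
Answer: 718/3381 ≈ 0.21236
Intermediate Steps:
((696 + 1038) + D)/((-2507 + 373) - 1247) = ((696 + 1038) - 2452)/((-2507 + 373) - 1247) = (1734 - 2452)/(-2134 - 1247) = -718/(-3381) = -718*(-1/3381) = 718/3381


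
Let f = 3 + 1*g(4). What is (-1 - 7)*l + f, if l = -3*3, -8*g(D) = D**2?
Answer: 73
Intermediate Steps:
g(D) = -D**2/8
f = 1 (f = 3 + 1*(-1/8*4**2) = 3 + 1*(-1/8*16) = 3 + 1*(-2) = 3 - 2 = 1)
l = -9
(-1 - 7)*l + f = (-1 - 7)*(-9) + 1 = -8*(-9) + 1 = 72 + 1 = 73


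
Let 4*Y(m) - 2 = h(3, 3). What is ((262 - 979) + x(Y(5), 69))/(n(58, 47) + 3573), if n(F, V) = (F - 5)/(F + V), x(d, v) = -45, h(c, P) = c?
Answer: -40005/187609 ≈ -0.21324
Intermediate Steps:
Y(m) = 5/4 (Y(m) = ½ + (¼)*3 = ½ + ¾ = 5/4)
n(F, V) = (-5 + F)/(F + V)
((262 - 979) + x(Y(5), 69))/(n(58, 47) + 3573) = ((262 - 979) - 45)/((-5 + 58)/(58 + 47) + 3573) = (-717 - 45)/(53/105 + 3573) = -762/((1/105)*53 + 3573) = -762/(53/105 + 3573) = -762/375218/105 = -762*105/375218 = -40005/187609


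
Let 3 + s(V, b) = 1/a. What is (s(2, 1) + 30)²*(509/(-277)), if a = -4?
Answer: -5827541/4432 ≈ -1314.9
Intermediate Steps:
s(V, b) = -13/4 (s(V, b) = -3 + 1/(-4) = -3 - ¼ = -13/4)
(s(2, 1) + 30)²*(509/(-277)) = (-13/4 + 30)²*(509/(-277)) = (107/4)²*(509*(-1/277)) = (11449/16)*(-509/277) = -5827541/4432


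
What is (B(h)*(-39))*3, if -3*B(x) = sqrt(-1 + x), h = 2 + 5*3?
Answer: 156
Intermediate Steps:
h = 17 (h = 2 + 15 = 17)
B(x) = -sqrt(-1 + x)/3
(B(h)*(-39))*3 = (-sqrt(-1 + 17)/3*(-39))*3 = (-sqrt(16)/3*(-39))*3 = (-1/3*4*(-39))*3 = -4/3*(-39)*3 = 52*3 = 156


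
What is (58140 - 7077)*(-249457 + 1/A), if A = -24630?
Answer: -104579167131131/8210 ≈ -1.2738e+10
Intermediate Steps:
(58140 - 7077)*(-249457 + 1/A) = (58140 - 7077)*(-249457 + 1/(-24630)) = 51063*(-249457 - 1/24630) = 51063*(-6144125911/24630) = -104579167131131/8210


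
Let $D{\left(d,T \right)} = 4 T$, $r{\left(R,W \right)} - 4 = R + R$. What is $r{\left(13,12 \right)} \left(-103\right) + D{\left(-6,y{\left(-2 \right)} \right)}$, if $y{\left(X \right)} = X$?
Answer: $-3098$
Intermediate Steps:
$r{\left(R,W \right)} = 4 + 2 R$ ($r{\left(R,W \right)} = 4 + \left(R + R\right) = 4 + 2 R$)
$r{\left(13,12 \right)} \left(-103\right) + D{\left(-6,y{\left(-2 \right)} \right)} = \left(4 + 2 \cdot 13\right) \left(-103\right) + 4 \left(-2\right) = \left(4 + 26\right) \left(-103\right) - 8 = 30 \left(-103\right) - 8 = -3090 - 8 = -3098$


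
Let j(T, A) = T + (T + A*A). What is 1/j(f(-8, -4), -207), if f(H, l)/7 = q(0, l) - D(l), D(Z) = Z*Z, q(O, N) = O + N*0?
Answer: 1/42625 ≈ 2.3460e-5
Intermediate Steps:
q(O, N) = O (q(O, N) = O + 0 = O)
D(Z) = Z²
f(H, l) = -7*l² (f(H, l) = 7*(0 - l²) = 7*(-l²) = -7*l²)
j(T, A) = A² + 2*T (j(T, A) = T + (T + A²) = A² + 2*T)
1/j(f(-8, -4), -207) = 1/((-207)² + 2*(-7*(-4)²)) = 1/(42849 + 2*(-7*16)) = 1/(42849 + 2*(-112)) = 1/(42849 - 224) = 1/42625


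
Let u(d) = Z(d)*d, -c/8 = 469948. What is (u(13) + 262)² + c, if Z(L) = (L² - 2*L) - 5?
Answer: 467552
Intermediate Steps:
c = -3759584 (c = -8*469948 = -3759584)
Z(L) = -5 + L² - 2*L
u(d) = d*(-5 + d² - 2*d) (u(d) = (-5 + d² - 2*d)*d = d*(-5 + d² - 2*d))
(u(13) + 262)² + c = (13*(-5 + 13² - 2*13) + 262)² - 3759584 = (13*(-5 + 169 - 26) + 262)² - 3759584 = (13*138 + 262)² - 3759584 = (1794 + 262)² - 3759584 = 2056² - 3759584 = 4227136 - 3759584 = 467552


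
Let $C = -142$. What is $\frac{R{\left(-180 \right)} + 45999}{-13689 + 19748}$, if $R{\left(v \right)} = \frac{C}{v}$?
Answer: $\frac{4139981}{545310} \approx 7.592$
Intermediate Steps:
$R{\left(v \right)} = - \frac{142}{v}$
$\frac{R{\left(-180 \right)} + 45999}{-13689 + 19748} = \frac{- \frac{142}{-180} + 45999}{-13689 + 19748} = \frac{\left(-142\right) \left(- \frac{1}{180}\right) + 45999}{6059} = \left(\frac{71}{90} + 45999\right) \frac{1}{6059} = \frac{4139981}{90} \cdot \frac{1}{6059} = \frac{4139981}{545310}$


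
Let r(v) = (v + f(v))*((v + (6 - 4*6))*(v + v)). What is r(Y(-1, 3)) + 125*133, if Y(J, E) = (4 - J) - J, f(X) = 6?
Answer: 14897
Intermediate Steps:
Y(J, E) = 4 - 2*J
r(v) = 2*v*(-18 + v)*(6 + v) (r(v) = (v + 6)*((v + (6 - 4*6))*(v + v)) = (6 + v)*((v + (6 - 24))*(2*v)) = (6 + v)*((v - 18)*(2*v)) = (6 + v)*((-18 + v)*(2*v)) = (6 + v)*(2*v*(-18 + v)) = 2*v*(-18 + v)*(6 + v))
r(Y(-1, 3)) + 125*133 = 2*(4 - 2*(-1))*(-108 + (4 - 2*(-1))**2 - 12*(4 - 2*(-1))) + 125*133 = 2*(4 + 2)*(-108 + (4 + 2)**2 - 12*(4 + 2)) + 16625 = 2*6*(-108 + 6**2 - 12*6) + 16625 = 2*6*(-108 + 36 - 72) + 16625 = 2*6*(-144) + 16625 = -1728 + 16625 = 14897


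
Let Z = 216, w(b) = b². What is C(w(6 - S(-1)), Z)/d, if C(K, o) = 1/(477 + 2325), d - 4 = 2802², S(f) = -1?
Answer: 1/21999084816 ≈ 4.5456e-11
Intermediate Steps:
d = 7851208 (d = 4 + 2802² = 4 + 7851204 = 7851208)
C(K, o) = 1/2802
C(w(6 - S(-1)), Z)/d = (1/2802)/7851208 = (1/2802)*(1/7851208) = 1/21999084816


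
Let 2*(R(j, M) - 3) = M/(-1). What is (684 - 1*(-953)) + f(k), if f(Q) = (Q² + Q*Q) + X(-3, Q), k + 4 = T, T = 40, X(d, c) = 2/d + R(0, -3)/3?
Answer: 25379/6 ≈ 4229.8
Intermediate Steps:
R(j, M) = 3 - M/2 (R(j, M) = 3 + (M/(-1))/2 = 3 + (M*(-1))/2 = 3 + (-M)/2 = 3 - M/2)
X(d, c) = 3/2 + 2/d (X(d, c) = 2/d + (3 - ½*(-3))/3 = 2/d + (3 + 3/2)*(⅓) = 2/d + (9/2)*(⅓) = 2/d + 3/2 = 3/2 + 2/d)
k = 36 (k = -4 + 40 = 36)
f(Q) = ⅚ + 2*Q² (f(Q) = (Q² + Q*Q) + (3/2 + 2/(-3)) = (Q² + Q²) + (3/2 + 2*(-⅓)) = 2*Q² + (3/2 - ⅔) = 2*Q² + ⅚ = ⅚ + 2*Q²)
(684 - 1*(-953)) + f(k) = (684 - 1*(-953)) + (⅚ + 2*36²) = (684 + 953) + (⅚ + 2*1296) = 1637 + (⅚ + 2592) = 1637 + 15557/6 = 25379/6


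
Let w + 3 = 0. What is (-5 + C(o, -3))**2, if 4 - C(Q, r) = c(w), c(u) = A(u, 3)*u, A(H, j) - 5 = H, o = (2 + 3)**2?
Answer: 25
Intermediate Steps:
w = -3 (w = -3 + 0 = -3)
o = 25 (o = 5**2 = 25)
A(H, j) = 5 + H
c(u) = u*(5 + u) (c(u) = (5 + u)*u = u*(5 + u))
C(Q, r) = 10 (C(Q, r) = 4 - (-3)*(5 - 3) = 4 - (-3)*2 = 4 - 1*(-6) = 4 + 6 = 10)
(-5 + C(o, -3))**2 = (-5 + 10)**2 = 5**2 = 25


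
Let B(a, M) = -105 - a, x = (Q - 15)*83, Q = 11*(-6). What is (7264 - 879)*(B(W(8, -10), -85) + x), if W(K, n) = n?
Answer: -43532930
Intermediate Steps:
Q = -66
x = -6723 (x = (-66 - 15)*83 = -81*83 = -6723)
(7264 - 879)*(B(W(8, -10), -85) + x) = (7264 - 879)*((-105 - 1*(-10)) - 6723) = 6385*((-105 + 10) - 6723) = 6385*(-95 - 6723) = 6385*(-6818) = -43532930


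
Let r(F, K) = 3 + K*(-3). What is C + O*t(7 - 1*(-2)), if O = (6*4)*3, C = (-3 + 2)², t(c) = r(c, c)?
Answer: -1727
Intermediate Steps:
r(F, K) = 3 - 3*K
t(c) = 3 - 3*c
C = 1 (C = (-1)² = 1)
O = 72 (O = 24*3 = 72)
C + O*t(7 - 1*(-2)) = 1 + 72*(3 - 3*(7 - 1*(-2))) = 1 + 72*(3 - 3*(7 + 2)) = 1 + 72*(3 - 3*9) = 1 + 72*(3 - 27) = 1 + 72*(-24) = 1 - 1728 = -1727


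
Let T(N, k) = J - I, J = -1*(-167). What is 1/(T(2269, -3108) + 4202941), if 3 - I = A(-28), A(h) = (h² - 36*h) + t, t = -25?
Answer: 1/4204872 ≈ 2.3782e-7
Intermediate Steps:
J = 167
A(h) = -25 + h² - 36*h (A(h) = (h² - 36*h) - 25 = -25 + h² - 36*h)
I = -1764 (I = 3 - (-25 + (-28)² - 36*(-28)) = 3 - (-25 + 784 + 1008) = 3 - 1*1767 = 3 - 1767 = -1764)
T(N, k) = 1931 (T(N, k) = 167 - 1*(-1764) = 167 + 1764 = 1931)
1/(T(2269, -3108) + 4202941) = 1/(1931 + 4202941) = 1/4204872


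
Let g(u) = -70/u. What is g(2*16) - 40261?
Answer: -644211/16 ≈ -40263.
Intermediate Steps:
g(2*16) - 40261 = -70/(2*16) - 40261 = -70/32 - 40261 = -70*1/32 - 40261 = -35/16 - 40261 = -644211/16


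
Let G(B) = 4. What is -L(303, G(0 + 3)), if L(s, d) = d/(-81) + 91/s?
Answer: -2053/8181 ≈ -0.25095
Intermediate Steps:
L(s, d) = 91/s - d/81 (L(s, d) = d*(-1/81) + 91/s = -d/81 + 91/s = 91/s - d/81)
-L(303, G(0 + 3)) = -(91/303 - 1/81*4) = -(91*(1/303) - 4/81) = -(91/303 - 4/81) = -1*2053/8181 = -2053/8181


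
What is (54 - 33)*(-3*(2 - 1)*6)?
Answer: -378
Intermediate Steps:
(54 - 33)*(-3*(2 - 1)*6) = 21*(-3*1*6) = 21*(-3*6) = 21*(-18) = -378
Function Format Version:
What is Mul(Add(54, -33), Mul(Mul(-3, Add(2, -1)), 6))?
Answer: -378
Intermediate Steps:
Mul(Add(54, -33), Mul(Mul(-3, Add(2, -1)), 6)) = Mul(21, Mul(Mul(-3, 1), 6)) = Mul(21, Mul(-3, 6)) = Mul(21, -18) = -378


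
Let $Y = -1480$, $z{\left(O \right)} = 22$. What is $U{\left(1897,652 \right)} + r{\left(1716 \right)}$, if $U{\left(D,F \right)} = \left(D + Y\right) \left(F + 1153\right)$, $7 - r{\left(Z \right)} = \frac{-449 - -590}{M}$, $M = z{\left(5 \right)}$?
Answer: $\frac{16559083}{22} \approx 7.5269 \cdot 10^{5}$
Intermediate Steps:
$M = 22$
$r{\left(Z \right)} = \frac{13}{22}$ ($r{\left(Z \right)} = 7 - \frac{-449 - -590}{22} = 7 - \left(-449 + 590\right) \frac{1}{22} = 7 - 141 \cdot \frac{1}{22} = 7 - \frac{141}{22} = \frac{13}{22}$)
$U{\left(D,F \right)} = \left(-1480 + D\right) \left(1153 + F\right)$ ($U{\left(D,F \right)} = \left(D - 1480\right) \left(F + 1153\right) = \left(-1480 + D\right) \left(1153 + F\right)$)
$U{\left(1897,652 \right)} + r{\left(1716 \right)} = \left(-1706440 - 964960 + 1153 \cdot 1897 + 1897 \cdot 652\right) + \frac{13}{22} = \left(-1706440 - 964960 + 2187241 + 1236844\right) + \frac{13}{22} = 752685 + \frac{13}{22} = \frac{16559083}{22}$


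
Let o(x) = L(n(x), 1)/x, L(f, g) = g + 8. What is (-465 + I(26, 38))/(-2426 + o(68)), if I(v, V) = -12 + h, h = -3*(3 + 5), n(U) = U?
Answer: 34068/164959 ≈ 0.20652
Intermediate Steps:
L(f, g) = 8 + g
h = -24 (h = -3*8 = -24)
I(v, V) = -36 (I(v, V) = -12 - 24 = -36)
o(x) = 9/x (o(x) = (8 + 1)/x = 9/x)
(-465 + I(26, 38))/(-2426 + o(68)) = (-465 - 36)/(-2426 + 9/68) = -501/(-2426 + 9*(1/68)) = -501/(-2426 + 9/68) = -501/(-164959/68) = -501*(-68/164959) = 34068/164959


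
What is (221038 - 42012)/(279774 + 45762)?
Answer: 89513/162768 ≈ 0.54994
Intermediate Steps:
(221038 - 42012)/(279774 + 45762) = 179026/325536 = 179026*(1/325536) = 89513/162768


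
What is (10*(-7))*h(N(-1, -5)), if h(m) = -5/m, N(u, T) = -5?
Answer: -70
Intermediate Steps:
(10*(-7))*h(N(-1, -5)) = (10*(-7))*(-5/(-5)) = -(-350)*(-1)/5 = -70*1 = -70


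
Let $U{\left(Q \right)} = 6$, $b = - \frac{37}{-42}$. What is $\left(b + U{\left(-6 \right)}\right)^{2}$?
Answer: $\frac{83521}{1764} \approx 47.348$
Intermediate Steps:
$b = \frac{37}{42}$ ($b = \left(-37\right) \left(- \frac{1}{42}\right) = \frac{37}{42} \approx 0.88095$)
$\left(b + U{\left(-6 \right)}\right)^{2} = \left(\frac{37}{42} + 6\right)^{2} = \left(\frac{289}{42}\right)^{2} = \frac{83521}{1764}$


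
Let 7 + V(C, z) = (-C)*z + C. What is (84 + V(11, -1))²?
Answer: 9801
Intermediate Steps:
V(C, z) = -7 + C - C*z (V(C, z) = -7 + ((-C)*z + C) = -7 + (-C*z + C) = -7 + (C - C*z) = -7 + C - C*z)
(84 + V(11, -1))² = (84 + (-7 + 11 - 1*11*(-1)))² = (84 + (-7 + 11 + 11))² = (84 + 15)² = 99² = 9801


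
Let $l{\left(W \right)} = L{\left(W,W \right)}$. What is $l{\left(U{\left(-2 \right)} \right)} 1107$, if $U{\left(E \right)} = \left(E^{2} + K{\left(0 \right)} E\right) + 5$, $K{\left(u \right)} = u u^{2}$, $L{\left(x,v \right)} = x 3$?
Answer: $29889$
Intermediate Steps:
$L{\left(x,v \right)} = 3 x$
$K{\left(u \right)} = u^{3}$
$U{\left(E \right)} = 5 + E^{2}$ ($U{\left(E \right)} = \left(E^{2} + 0^{3} E\right) + 5 = \left(E^{2} + 0 E\right) + 5 = \left(E^{2} + 0\right) + 5 = E^{2} + 5 = 5 + E^{2}$)
$l{\left(W \right)} = 3 W$
$l{\left(U{\left(-2 \right)} \right)} 1107 = 3 \left(5 + \left(-2\right)^{2}\right) 1107 = 3 \left(5 + 4\right) 1107 = 3 \cdot 9 \cdot 1107 = 27 \cdot 1107 = 29889$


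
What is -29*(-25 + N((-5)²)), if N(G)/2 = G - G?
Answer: 725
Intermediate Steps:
N(G) = 0 (N(G) = 2*(G - G) = 2*0 = 0)
-29*(-25 + N((-5)²)) = -29*(-25 + 0) = -29*(-25) = 725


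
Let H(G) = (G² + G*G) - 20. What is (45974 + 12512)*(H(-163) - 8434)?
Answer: 2613388424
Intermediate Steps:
H(G) = -20 + 2*G² (H(G) = (G² + G²) - 20 = 2*G² - 20 = -20 + 2*G²)
(45974 + 12512)*(H(-163) - 8434) = (45974 + 12512)*((-20 + 2*(-163)²) - 8434) = 58486*((-20 + 2*26569) - 8434) = 58486*((-20 + 53138) - 8434) = 58486*(53118 - 8434) = 58486*44684 = 2613388424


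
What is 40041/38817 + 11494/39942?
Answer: 16233970/12304989 ≈ 1.3193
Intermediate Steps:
40041/38817 + 11494/39942 = 40041*(1/38817) + 11494*(1/39942) = 4449/4313 + 821/2853 = 16233970/12304989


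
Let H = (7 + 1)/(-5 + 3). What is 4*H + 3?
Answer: -13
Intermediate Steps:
H = -4 (H = 8/(-2) = 8*(-1/2) = -4)
4*H + 3 = 4*(-4) + 3 = -16 + 3 = -13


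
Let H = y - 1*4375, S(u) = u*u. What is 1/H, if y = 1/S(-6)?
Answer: -36/157499 ≈ -0.00022857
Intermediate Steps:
S(u) = u²
y = 1/36 (y = 1/((-6)²) = 1/36 ≈ 0.027778)
H = -157499/36 (H = 1/36 - 1*4375 = 1/36 - 4375 = -157499/36 ≈ -4375.0)
1/H = 1/(-157499/36) = -36/157499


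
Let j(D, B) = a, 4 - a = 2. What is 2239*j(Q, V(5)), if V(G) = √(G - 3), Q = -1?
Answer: 4478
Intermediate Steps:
a = 2 (a = 4 - 1*2 = 4 - 2 = 2)
V(G) = √(-3 + G)
j(D, B) = 2
2239*j(Q, V(5)) = 2239*2 = 4478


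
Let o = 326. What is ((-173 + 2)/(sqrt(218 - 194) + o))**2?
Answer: 777079575/2822371876 - 4766283*sqrt(6)/1411185938 ≈ 0.26706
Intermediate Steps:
((-173 + 2)/(sqrt(218 - 194) + o))**2 = ((-173 + 2)/(sqrt(218 - 194) + 326))**2 = (-171/(sqrt(24) + 326))**2 = (-171/(2*sqrt(6) + 326))**2 = (-171/(326 + 2*sqrt(6)))**2 = 29241/(326 + 2*sqrt(6))**2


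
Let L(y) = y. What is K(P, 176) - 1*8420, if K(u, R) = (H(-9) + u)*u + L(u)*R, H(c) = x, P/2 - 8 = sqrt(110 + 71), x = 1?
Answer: -4608 + 418*sqrt(181) ≈ 1015.6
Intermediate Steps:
P = 16 + 2*sqrt(181) (P = 16 + 2*sqrt(110 + 71) = 16 + 2*sqrt(181) ≈ 42.907)
H(c) = 1
K(u, R) = R*u + u*(1 + u) (K(u, R) = (1 + u)*u + u*R = u*(1 + u) + R*u = R*u + u*(1 + u))
K(P, 176) - 1*8420 = (16 + 2*sqrt(181))*(1 + 176 + (16 + 2*sqrt(181))) - 1*8420 = (16 + 2*sqrt(181))*(193 + 2*sqrt(181)) - 8420 = -8420 + (16 + 2*sqrt(181))*(193 + 2*sqrt(181))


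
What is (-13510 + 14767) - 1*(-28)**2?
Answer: 473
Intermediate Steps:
(-13510 + 14767) - 1*(-28)**2 = 1257 - 1*784 = 1257 - 784 = 473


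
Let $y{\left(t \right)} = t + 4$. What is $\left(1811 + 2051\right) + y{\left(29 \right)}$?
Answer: $3895$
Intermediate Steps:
$y{\left(t \right)} = 4 + t$
$\left(1811 + 2051\right) + y{\left(29 \right)} = \left(1811 + 2051\right) + \left(4 + 29\right) = 3862 + 33 = 3895$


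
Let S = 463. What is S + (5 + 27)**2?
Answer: 1487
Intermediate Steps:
S + (5 + 27)**2 = 463 + (5 + 27)**2 = 463 + 32**2 = 463 + 1024 = 1487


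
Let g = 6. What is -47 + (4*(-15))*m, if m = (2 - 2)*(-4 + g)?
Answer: -47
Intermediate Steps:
m = 0 (m = (2 - 2)*(-4 + 6) = 0*2 = 0)
-47 + (4*(-15))*m = -47 + (4*(-15))*0 = -47 - 60*0 = -47 + 0 = -47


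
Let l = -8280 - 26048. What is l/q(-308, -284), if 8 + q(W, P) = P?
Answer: 8582/73 ≈ 117.56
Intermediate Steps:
q(W, P) = -8 + P
l = -34328
l/q(-308, -284) = -34328/(-8 - 284) = -34328/(-292) = -34328*(-1/292) = 8582/73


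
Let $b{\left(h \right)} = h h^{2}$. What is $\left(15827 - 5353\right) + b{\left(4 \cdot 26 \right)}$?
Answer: $1135338$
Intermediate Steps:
$b{\left(h \right)} = h^{3}$
$\left(15827 - 5353\right) + b{\left(4 \cdot 26 \right)} = \left(15827 - 5353\right) + \left(4 \cdot 26\right)^{3} = 10474 + 104^{3} = 10474 + 1124864 = 1135338$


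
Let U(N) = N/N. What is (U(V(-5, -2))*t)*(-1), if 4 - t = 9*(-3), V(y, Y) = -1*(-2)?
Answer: -31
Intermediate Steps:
V(y, Y) = 2
U(N) = 1
t = 31 (t = 4 - 9*(-3) = 4 - 1*(-27) = 4 + 27 = 31)
(U(V(-5, -2))*t)*(-1) = (1*31)*(-1) = 31*(-1) = -31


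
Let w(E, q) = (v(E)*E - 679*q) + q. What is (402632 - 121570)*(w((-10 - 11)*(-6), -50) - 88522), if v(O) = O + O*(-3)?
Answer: -24276449188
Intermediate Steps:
v(O) = -2*O (v(O) = O - 3*O = -2*O)
w(E, q) = -678*q - 2*E**2 (w(E, q) = ((-2*E)*E - 679*q) + q = (-2*E**2 - 679*q) + q = (-679*q - 2*E**2) + q = -678*q - 2*E**2)
(402632 - 121570)*(w((-10 - 11)*(-6), -50) - 88522) = (402632 - 121570)*((-678*(-50) - 2*36*(-10 - 11)**2) - 88522) = 281062*((33900 - 2*(-21*(-6))**2) - 88522) = 281062*((33900 - 2*126**2) - 88522) = 281062*((33900 - 2*15876) - 88522) = 281062*((33900 - 31752) - 88522) = 281062*(2148 - 88522) = 281062*(-86374) = -24276449188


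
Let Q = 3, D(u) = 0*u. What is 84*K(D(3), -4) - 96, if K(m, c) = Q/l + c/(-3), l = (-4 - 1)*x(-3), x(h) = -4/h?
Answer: -109/5 ≈ -21.800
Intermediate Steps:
D(u) = 0
l = -20/3 (l = (-4 - 1)*(-4/(-3)) = -(-20)*(-1)/3 = -5*4/3 = -20/3 ≈ -6.6667)
K(m, c) = -9/20 - c/3 (K(m, c) = 3/(-20/3) + c/(-3) = 3*(-3/20) + c*(-⅓) = -9/20 - c/3)
84*K(D(3), -4) - 96 = 84*(-9/20 - ⅓*(-4)) - 96 = 84*(-9/20 + 4/3) - 96 = 84*(53/60) - 96 = 371/5 - 96 = -109/5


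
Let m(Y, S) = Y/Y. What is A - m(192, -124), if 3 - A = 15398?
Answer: -15396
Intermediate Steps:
m(Y, S) = 1
A = -15395 (A = 3 - 1*15398 = 3 - 15398 = -15395)
A - m(192, -124) = -15395 - 1*1 = -15395 - 1 = -15396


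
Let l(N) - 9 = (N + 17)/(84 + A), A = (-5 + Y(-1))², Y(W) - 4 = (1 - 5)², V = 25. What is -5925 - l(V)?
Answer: -611216/103 ≈ -5934.1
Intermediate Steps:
Y(W) = 20 (Y(W) = 4 + (1 - 5)² = 4 + (-4)² = 4 + 16 = 20)
A = 225 (A = (-5 + 20)² = 15² = 225)
l(N) = 2798/309 + N/309 (l(N) = 9 + (N + 17)/(84 + 225) = 9 + (17 + N)/309 = 9 + (17 + N)*(1/309) = 9 + (17/309 + N/309) = 2798/309 + N/309)
-5925 - l(V) = -5925 - (2798/309 + (1/309)*25) = -5925 - (2798/309 + 25/309) = -5925 - 1*941/103 = -5925 - 941/103 = -611216/103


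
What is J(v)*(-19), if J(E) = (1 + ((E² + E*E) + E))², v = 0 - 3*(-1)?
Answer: -9196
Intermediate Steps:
v = 3 (v = 0 + 3 = 3)
J(E) = (1 + E + 2*E²)² (J(E) = (1 + ((E² + E²) + E))² = (1 + (2*E² + E))² = (1 + (E + 2*E²))² = (1 + E + 2*E²)²)
J(v)*(-19) = (1 + 3 + 2*3²)²*(-19) = (1 + 3 + 2*9)²*(-19) = (1 + 3 + 18)²*(-19) = 22²*(-19) = 484*(-19) = -9196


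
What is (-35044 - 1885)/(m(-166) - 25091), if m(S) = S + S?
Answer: 36929/25423 ≈ 1.4526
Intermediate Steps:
m(S) = 2*S
(-35044 - 1885)/(m(-166) - 25091) = (-35044 - 1885)/(2*(-166) - 25091) = -36929/(-332 - 25091) = -36929/(-25423) = -36929*(-1/25423) = 36929/25423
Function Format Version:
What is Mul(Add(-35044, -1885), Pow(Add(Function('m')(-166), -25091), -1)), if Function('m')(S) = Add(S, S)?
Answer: Rational(36929, 25423) ≈ 1.4526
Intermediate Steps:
Function('m')(S) = Mul(2, S)
Mul(Add(-35044, -1885), Pow(Add(Function('m')(-166), -25091), -1)) = Mul(Add(-35044, -1885), Pow(Add(Mul(2, -166), -25091), -1)) = Mul(-36929, Pow(Add(-332, -25091), -1)) = Mul(-36929, Pow(-25423, -1)) = Mul(-36929, Rational(-1, 25423)) = Rational(36929, 25423)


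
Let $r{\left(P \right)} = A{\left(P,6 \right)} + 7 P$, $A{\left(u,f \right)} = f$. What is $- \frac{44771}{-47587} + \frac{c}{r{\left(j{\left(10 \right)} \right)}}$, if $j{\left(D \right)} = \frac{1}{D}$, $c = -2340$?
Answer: $- \frac{1110536143}{3188329} \approx -348.31$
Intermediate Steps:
$r{\left(P \right)} = 6 + 7 P$
$- \frac{44771}{-47587} + \frac{c}{r{\left(j{\left(10 \right)} \right)}} = - \frac{44771}{-47587} - \frac{2340}{6 + \frac{7}{10}} = \left(-44771\right) \left(- \frac{1}{47587}\right) - \frac{2340}{6 + 7 \cdot \frac{1}{10}} = \frac{44771}{47587} - \frac{2340}{6 + \frac{7}{10}} = \frac{44771}{47587} - \frac{2340}{\frac{67}{10}} = \frac{44771}{47587} - \frac{23400}{67} = - \frac{1110536143}{3188329}$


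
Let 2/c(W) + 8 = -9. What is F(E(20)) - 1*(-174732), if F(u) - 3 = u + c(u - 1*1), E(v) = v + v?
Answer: 2971173/17 ≈ 1.7478e+5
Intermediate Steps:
E(v) = 2*v
c(W) = -2/17 (c(W) = 2/(-8 - 9) = 2/(-17) = 2*(-1/17) = -2/17)
F(u) = 49/17 + u (F(u) = 3 + (u - 2/17) = 3 + (-2/17 + u) = 49/17 + u)
F(E(20)) - 1*(-174732) = (49/17 + 2*20) - 1*(-174732) = (49/17 + 40) + 174732 = 729/17 + 174732 = 2971173/17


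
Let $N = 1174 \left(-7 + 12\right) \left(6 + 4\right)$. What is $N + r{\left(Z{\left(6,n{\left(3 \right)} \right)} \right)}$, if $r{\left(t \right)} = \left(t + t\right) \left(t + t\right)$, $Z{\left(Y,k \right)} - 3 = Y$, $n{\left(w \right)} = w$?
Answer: $59024$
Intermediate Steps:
$Z{\left(Y,k \right)} = 3 + Y$
$N = 58700$ ($N = 1174 \cdot 5 \cdot 10 = 1174 \cdot 50 = 58700$)
$r{\left(t \right)} = 4 t^{2}$ ($r{\left(t \right)} = 2 t 2 t = 4 t^{2}$)
$N + r{\left(Z{\left(6,n{\left(3 \right)} \right)} \right)} = 58700 + 4 \left(3 + 6\right)^{2} = 58700 + 4 \cdot 9^{2} = 58700 + 4 \cdot 81 = 58700 + 324 = 59024$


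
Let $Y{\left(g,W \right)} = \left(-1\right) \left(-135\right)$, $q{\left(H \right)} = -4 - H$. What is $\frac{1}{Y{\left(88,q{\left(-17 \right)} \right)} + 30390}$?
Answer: $\frac{1}{30525} \approx 3.276 \cdot 10^{-5}$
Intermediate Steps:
$Y{\left(g,W \right)} = 135$
$\frac{1}{Y{\left(88,q{\left(-17 \right)} \right)} + 30390} = \frac{1}{135 + 30390} = \frac{1}{30525}$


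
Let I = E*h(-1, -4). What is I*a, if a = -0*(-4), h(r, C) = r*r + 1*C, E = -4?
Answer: 0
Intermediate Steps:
h(r, C) = C + r² (h(r, C) = r² + C = C + r²)
a = 0 (a = -93*0 = 0)
I = 12 (I = -4*(-4 + (-1)²) = -4*(-4 + 1) = -4*(-3) = 12)
I*a = 12*0 = 0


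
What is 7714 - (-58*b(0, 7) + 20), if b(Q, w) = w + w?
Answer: 8506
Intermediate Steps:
b(Q, w) = 2*w
7714 - (-58*b(0, 7) + 20) = 7714 - (-116*7 + 20) = 7714 - (-58*14 + 20) = 7714 - (-812 + 20) = 7714 - 1*(-792) = 7714 + 792 = 8506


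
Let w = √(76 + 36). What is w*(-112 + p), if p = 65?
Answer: -188*√7 ≈ -497.40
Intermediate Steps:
w = 4*√7 (w = √112 = 4*√7 ≈ 10.583)
w*(-112 + p) = (4*√7)*(-112 + 65) = (4*√7)*(-47) = -188*√7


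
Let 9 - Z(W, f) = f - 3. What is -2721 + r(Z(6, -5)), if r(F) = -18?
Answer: -2739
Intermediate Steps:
Z(W, f) = 12 - f (Z(W, f) = 9 - (f - 3) = 9 - (-3 + f) = 9 + (3 - f) = 12 - f)
-2721 + r(Z(6, -5)) = -2721 - 18 = -2739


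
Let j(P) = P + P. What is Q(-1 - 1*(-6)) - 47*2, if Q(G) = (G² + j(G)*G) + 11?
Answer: -8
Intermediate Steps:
j(P) = 2*P
Q(G) = 11 + 3*G² (Q(G) = (G² + (2*G)*G) + 11 = (G² + 2*G²) + 11 = 3*G² + 11 = 11 + 3*G²)
Q(-1 - 1*(-6)) - 47*2 = (11 + 3*(-1 - 1*(-6))²) - 47*2 = (11 + 3*(-1 + 6)²) - 94 = (11 + 3*5²) - 94 = (11 + 3*25) - 94 = (11 + 75) - 94 = 86 - 94 = -8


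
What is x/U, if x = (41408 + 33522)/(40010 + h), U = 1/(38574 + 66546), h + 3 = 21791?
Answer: 3938320800/30899 ≈ 1.2746e+5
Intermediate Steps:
h = 21788 (h = -3 + 21791 = 21788)
U = 1/105120 ≈ 9.5129e-6
x = 37465/30899 (x = (41408 + 33522)/(40010 + 21788) = 74930/61798 = 74930*(1/61798) = 37465/30899 ≈ 1.2125)
x/U = 37465/(30899*(1/105120)) = (37465/30899)*105120 = 3938320800/30899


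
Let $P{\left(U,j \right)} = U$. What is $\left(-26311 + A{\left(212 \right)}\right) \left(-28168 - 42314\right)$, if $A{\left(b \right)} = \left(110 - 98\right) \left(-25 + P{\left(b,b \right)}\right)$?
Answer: $1696290294$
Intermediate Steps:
$A{\left(b \right)} = -300 + 12 b$ ($A{\left(b \right)} = \left(110 - 98\right) \left(-25 + b\right) = 12 \left(-25 + b\right) = -300 + 12 b$)
$\left(-26311 + A{\left(212 \right)}\right) \left(-28168 - 42314\right) = \left(-26311 + \left(-300 + 12 \cdot 212\right)\right) \left(-28168 - 42314\right) = \left(-26311 + \left(-300 + 2544\right)\right) \left(-70482\right) = \left(-26311 + 2244\right) \left(-70482\right) = \left(-24067\right) \left(-70482\right) = 1696290294$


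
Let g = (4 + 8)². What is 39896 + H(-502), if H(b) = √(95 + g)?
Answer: 39896 + √239 ≈ 39911.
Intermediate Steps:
g = 144 (g = 12² = 144)
H(b) = √239 (H(b) = √(95 + 144) = √239)
39896 + H(-502) = 39896 + √239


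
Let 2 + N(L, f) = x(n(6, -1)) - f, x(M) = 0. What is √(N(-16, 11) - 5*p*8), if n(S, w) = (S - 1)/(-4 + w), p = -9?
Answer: √347 ≈ 18.628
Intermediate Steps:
n(S, w) = (-1 + S)/(-4 + w)
N(L, f) = -2 - f (N(L, f) = -2 + (0 - f) = -2 - f)
√(N(-16, 11) - 5*p*8) = √((-2 - 1*11) - 5*(-9)*8) = √((-2 - 11) + 45*8) = √(-13 + 360) = √347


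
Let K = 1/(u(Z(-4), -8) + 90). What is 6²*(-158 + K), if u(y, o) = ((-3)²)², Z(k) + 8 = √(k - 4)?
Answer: -108068/19 ≈ -5687.8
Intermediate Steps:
Z(k) = -8 + √(-4 + k) (Z(k) = -8 + √(k - 4) = -8 + √(-4 + k))
u(y, o) = 81 (u(y, o) = 9² = 81)
K = 1/171 (K = 1/(81 + 90) = 1/171 ≈ 0.0058480)
6²*(-158 + K) = 6²*(-158 + 1/171) = 36*(-27017/171) = -108068/19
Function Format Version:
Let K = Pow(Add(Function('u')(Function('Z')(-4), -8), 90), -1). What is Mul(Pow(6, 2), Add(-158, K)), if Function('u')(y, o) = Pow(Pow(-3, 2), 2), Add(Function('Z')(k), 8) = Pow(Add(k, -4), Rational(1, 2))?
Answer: Rational(-108068, 19) ≈ -5687.8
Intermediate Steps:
Function('Z')(k) = Add(-8, Pow(Add(-4, k), Rational(1, 2))) (Function('Z')(k) = Add(-8, Pow(Add(k, -4), Rational(1, 2))) = Add(-8, Pow(Add(-4, k), Rational(1, 2))))
Function('u')(y, o) = 81 (Function('u')(y, o) = Pow(9, 2) = 81)
K = Rational(1, 171) (K = Pow(Add(81, 90), -1) = Pow(171, -1) = Rational(1, 171) ≈ 0.0058480)
Mul(Pow(6, 2), Add(-158, K)) = Mul(Pow(6, 2), Add(-158, Rational(1, 171))) = Mul(36, Rational(-27017, 171)) = Rational(-108068, 19)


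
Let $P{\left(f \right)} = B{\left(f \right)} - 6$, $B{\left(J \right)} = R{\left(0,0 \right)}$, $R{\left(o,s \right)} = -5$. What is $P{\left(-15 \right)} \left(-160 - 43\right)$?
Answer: $2233$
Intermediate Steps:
$B{\left(J \right)} = -5$
$P{\left(f \right)} = -11$ ($P{\left(f \right)} = -5 - 6 = -11$)
$P{\left(-15 \right)} \left(-160 - 43\right) = - 11 \left(-160 - 43\right) = \left(-11\right) \left(-203\right) = 2233$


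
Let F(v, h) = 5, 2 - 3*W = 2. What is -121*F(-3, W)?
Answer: -605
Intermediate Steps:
W = 0 (W = ⅔ - ⅓*2 = ⅔ - ⅔ = 0)
-121*F(-3, W) = -121*5 = -605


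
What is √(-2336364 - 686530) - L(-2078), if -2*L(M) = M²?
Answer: 2159042 + I*√3022894 ≈ 2.159e+6 + 1738.6*I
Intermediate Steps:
L(M) = -M²/2
√(-2336364 - 686530) - L(-2078) = √(-2336364 - 686530) - (-1)*(-2078)²/2 = √(-3022894) - (-1)*4318084/2 = I*√3022894 - 1*(-2159042) = I*√3022894 + 2159042 = 2159042 + I*√3022894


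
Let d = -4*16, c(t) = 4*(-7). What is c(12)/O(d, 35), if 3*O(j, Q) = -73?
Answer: 84/73 ≈ 1.1507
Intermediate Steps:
c(t) = -28
d = -64
O(j, Q) = -73/3 (O(j, Q) = (1/3)*(-73) = -73/3)
c(12)/O(d, 35) = -28/(-73/3) = -28*(-3/73) = 84/73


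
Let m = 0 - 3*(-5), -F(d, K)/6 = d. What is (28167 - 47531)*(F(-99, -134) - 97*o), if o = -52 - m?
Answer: -137348852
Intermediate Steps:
F(d, K) = -6*d
m = 15 (m = 0 + 15 = 15)
o = -67 (o = -52 - 1*15 = -52 - 15 = -67)
(28167 - 47531)*(F(-99, -134) - 97*o) = (28167 - 47531)*(-6*(-99) - 97*(-67)) = -19364*(594 + 6499) = -19364*7093 = -137348852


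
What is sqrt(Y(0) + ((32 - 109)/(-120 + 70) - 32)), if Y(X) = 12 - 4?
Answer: I*sqrt(2246)/10 ≈ 4.7392*I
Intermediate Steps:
Y(X) = 8
sqrt(Y(0) + ((32 - 109)/(-120 + 70) - 32)) = sqrt(8 + ((32 - 109)/(-120 + 70) - 32)) = sqrt(8 + (-77/(-50) - 32)) = sqrt(8 + (-77*(-1/50) - 32)) = sqrt(8 + (77/50 - 32)) = sqrt(8 - 1523/50) = sqrt(-1123/50) = I*sqrt(2246)/10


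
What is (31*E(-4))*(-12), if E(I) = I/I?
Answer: -372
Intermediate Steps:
E(I) = 1
(31*E(-4))*(-12) = (31*1)*(-12) = 31*(-12) = -372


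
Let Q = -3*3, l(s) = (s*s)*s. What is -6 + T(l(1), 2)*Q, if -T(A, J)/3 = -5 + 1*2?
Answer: -87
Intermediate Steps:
l(s) = s**3 (l(s) = s**2*s = s**3)
Q = -9
T(A, J) = 9 (T(A, J) = -3*(-5 + 1*2) = -3*(-5 + 2) = -3*(-3) = 9)
-6 + T(l(1), 2)*Q = -6 + 9*(-9) = -6 - 81 = -87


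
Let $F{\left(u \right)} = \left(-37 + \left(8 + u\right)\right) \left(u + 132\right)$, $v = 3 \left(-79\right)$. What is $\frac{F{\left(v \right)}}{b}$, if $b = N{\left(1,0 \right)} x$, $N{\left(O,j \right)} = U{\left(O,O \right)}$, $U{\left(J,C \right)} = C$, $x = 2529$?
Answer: $\frac{9310}{843} \approx 11.044$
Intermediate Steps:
$N{\left(O,j \right)} = O$
$v = -237$
$F{\left(u \right)} = \left(-29 + u\right) \left(132 + u\right)$
$b = 2529$ ($b = 1 \cdot 2529 = 2529$)
$\frac{F{\left(v \right)}}{b} = \frac{-3828 + \left(-237\right)^{2} + 103 \left(-237\right)}{2529} = \left(-3828 + 56169 - 24411\right) \frac{1}{2529} = 27930 \cdot \frac{1}{2529} = \frac{9310}{843}$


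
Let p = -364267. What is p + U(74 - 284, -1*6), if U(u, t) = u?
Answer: -364477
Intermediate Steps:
p + U(74 - 284, -1*6) = -364267 + (74 - 284) = -364267 - 210 = -364477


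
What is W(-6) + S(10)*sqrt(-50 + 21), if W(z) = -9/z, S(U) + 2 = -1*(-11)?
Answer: 3/2 + 9*I*sqrt(29) ≈ 1.5 + 48.466*I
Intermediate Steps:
S(U) = 9 (S(U) = -2 - 1*(-11) = -2 + 11 = 9)
W(-6) + S(10)*sqrt(-50 + 21) = -9/(-6) + 9*sqrt(-50 + 21) = -9*(-1/6) + 9*sqrt(-29) = 3/2 + 9*(I*sqrt(29)) = 3/2 + 9*I*sqrt(29)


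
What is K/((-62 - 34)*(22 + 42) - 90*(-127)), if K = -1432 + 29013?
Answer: 27581/5286 ≈ 5.2177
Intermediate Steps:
K = 27581
K/((-62 - 34)*(22 + 42) - 90*(-127)) = 27581/((-62 - 34)*(22 + 42) - 90*(-127)) = 27581/(-96*64 + 11430) = 27581/(-6144 + 11430) = 27581/5286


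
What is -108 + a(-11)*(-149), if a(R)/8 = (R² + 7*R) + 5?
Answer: -58516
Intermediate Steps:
a(R) = 40 + 8*R² + 56*R (a(R) = 8*((R² + 7*R) + 5) = 8*(5 + R² + 7*R) = 40 + 8*R² + 56*R)
-108 + a(-11)*(-149) = -108 + (40 + 8*(-11)² + 56*(-11))*(-149) = -108 + (40 + 8*121 - 616)*(-149) = -108 + (40 + 968 - 616)*(-149) = -108 + 392*(-149) = -108 - 58408 = -58516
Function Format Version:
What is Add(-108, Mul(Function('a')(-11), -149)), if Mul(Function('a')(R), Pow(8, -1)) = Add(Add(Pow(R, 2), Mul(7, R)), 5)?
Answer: -58516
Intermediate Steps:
Function('a')(R) = Add(40, Mul(8, Pow(R, 2)), Mul(56, R)) (Function('a')(R) = Mul(8, Add(Add(Pow(R, 2), Mul(7, R)), 5)) = Mul(8, Add(5, Pow(R, 2), Mul(7, R))) = Add(40, Mul(8, Pow(R, 2)), Mul(56, R)))
Add(-108, Mul(Function('a')(-11), -149)) = Add(-108, Mul(Add(40, Mul(8, Pow(-11, 2)), Mul(56, -11)), -149)) = Add(-108, Mul(Add(40, Mul(8, 121), -616), -149)) = Add(-108, Mul(Add(40, 968, -616), -149)) = Add(-108, Mul(392, -149)) = Add(-108, -58408) = -58516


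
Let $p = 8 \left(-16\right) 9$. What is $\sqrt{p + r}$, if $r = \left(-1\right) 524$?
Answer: $2 i \sqrt{419} \approx 40.939 i$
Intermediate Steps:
$p = -1152$ ($p = \left(-128\right) 9 = -1152$)
$r = -524$
$\sqrt{p + r} = \sqrt{-1152 - 524} = \sqrt{-1676} = 2 i \sqrt{419}$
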